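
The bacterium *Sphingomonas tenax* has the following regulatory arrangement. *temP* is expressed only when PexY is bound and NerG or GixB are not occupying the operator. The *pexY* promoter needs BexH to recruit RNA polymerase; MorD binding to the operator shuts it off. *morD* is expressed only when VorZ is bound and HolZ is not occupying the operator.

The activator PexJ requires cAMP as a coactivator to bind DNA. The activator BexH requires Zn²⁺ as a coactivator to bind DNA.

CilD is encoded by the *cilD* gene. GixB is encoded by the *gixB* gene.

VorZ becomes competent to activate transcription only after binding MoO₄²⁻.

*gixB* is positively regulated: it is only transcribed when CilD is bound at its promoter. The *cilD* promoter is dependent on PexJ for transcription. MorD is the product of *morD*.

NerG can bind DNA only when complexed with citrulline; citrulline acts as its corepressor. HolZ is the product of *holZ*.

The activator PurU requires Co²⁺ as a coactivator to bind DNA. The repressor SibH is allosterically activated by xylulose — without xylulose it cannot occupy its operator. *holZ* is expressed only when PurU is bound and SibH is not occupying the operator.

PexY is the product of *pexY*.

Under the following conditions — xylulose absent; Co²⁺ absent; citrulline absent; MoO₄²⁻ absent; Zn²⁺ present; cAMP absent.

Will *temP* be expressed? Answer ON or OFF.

Citrulline is absent, so NerG is inactive.
Zn²⁺ is present, so BexH is active.
Co²⁺ is absent, so PurU is inactive.
Xylulose is absent, so SibH is inactive.
Required activator PurU is absent, so *holZ* is not transcribed.
So HolZ is not produced.
MoO₄²⁻ is absent, so VorZ is inactive.
Required activator VorZ is absent, so *morD* is not transcribed.
So MorD is not produced.
No repressor is bound and BexH is active, so *pexY* is transcribed.
So PexY is produced and active.
cAMP is absent, so PexJ is inactive.
Required activator PexJ is absent, so *cilD* is not transcribed.
So CilD is not produced.
Required activator CilD is absent, so *gixB* is not transcribed.
So GixB is not produced.
No repressor is bound and PexY is active, so *temP* is transcribed.

ON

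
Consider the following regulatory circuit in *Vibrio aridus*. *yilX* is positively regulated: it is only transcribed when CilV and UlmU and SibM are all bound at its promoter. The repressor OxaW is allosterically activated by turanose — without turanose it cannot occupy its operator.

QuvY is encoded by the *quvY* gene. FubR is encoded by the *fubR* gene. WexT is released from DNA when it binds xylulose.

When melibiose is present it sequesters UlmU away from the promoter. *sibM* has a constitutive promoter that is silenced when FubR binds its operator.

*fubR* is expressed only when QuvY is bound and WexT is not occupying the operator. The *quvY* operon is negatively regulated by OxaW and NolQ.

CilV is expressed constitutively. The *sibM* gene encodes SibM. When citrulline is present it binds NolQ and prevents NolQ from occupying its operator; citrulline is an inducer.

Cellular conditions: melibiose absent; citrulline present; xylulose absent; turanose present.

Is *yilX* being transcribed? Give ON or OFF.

ON

CilV is produced constitutively and is active.
Melibiose is absent, so UlmU is active.
Xylulose is absent, so WexT is active.
Turanose is present, so OxaW is active.
Citrulline is present, so NolQ is inactive.
With repressor OxaW bound, *quvY* is not transcribed.
So QuvY is not produced.
With repressor WexT bound, *fubR* is not transcribed.
So FubR is not produced.
With no repressor bound, *sibM* is transcribed.
So SibM is produced and active.
No repressor is bound and CilV and UlmU and SibM are active, so *yilX* is transcribed.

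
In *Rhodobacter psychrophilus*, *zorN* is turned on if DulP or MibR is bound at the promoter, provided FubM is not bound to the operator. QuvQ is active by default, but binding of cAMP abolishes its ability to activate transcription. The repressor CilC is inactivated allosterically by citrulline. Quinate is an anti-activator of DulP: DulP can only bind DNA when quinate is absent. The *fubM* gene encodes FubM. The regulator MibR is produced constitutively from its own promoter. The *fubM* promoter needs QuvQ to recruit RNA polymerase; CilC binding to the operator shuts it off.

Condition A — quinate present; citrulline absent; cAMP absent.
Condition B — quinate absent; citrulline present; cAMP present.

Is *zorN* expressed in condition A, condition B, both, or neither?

both

Condition A:
Quinate is present, so DulP is inactive.
MibR is produced constitutively and is active.
Citrulline is absent, so CilC is active.
cAMP is absent, so QuvQ is active.
With repressor CilC bound, *fubM* is not transcribed.
So FubM is not produced.
Activator MibR is present, so *zorN* is transcribed.
→ *zorN* is ON in A.
Condition B:
Quinate is absent, so DulP is active.
MibR is produced constitutively and is active.
Citrulline is present, so CilC is inactive.
cAMP is present, so QuvQ is inactive.
Required activator QuvQ is absent, so *fubM* is not transcribed.
So FubM is not produced.
Activator DulP is present, so *zorN* is transcribed.
→ *zorN* is ON in B.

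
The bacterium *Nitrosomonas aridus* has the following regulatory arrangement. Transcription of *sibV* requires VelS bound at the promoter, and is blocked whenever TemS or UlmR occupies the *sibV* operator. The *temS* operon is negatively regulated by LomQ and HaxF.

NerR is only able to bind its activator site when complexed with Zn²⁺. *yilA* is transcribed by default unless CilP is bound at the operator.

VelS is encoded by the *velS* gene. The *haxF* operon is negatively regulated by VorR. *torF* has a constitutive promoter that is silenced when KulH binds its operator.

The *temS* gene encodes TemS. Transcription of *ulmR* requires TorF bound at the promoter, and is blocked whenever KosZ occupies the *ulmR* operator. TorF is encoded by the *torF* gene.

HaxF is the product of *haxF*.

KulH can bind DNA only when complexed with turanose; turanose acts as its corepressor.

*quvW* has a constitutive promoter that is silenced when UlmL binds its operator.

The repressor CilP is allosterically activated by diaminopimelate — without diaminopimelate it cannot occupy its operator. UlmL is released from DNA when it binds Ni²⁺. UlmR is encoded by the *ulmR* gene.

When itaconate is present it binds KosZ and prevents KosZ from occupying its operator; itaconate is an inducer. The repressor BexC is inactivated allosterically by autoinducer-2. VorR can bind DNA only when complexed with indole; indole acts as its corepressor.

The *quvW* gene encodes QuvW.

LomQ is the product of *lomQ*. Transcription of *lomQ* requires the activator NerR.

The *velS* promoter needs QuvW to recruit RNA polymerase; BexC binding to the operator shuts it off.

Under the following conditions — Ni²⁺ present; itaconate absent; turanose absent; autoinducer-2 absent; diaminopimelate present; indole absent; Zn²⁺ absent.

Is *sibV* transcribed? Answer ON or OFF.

OFF

Ni²⁺ is present, so UlmL is inactive.
With no repressor bound, *quvW* is transcribed.
So QuvW is produced and active.
Autoinducer-2 is absent, so BexC is active.
With repressor BexC bound, *velS* is not transcribed.
So VelS is not produced.
Zn²⁺ is absent, so NerR is inactive.
Required activator NerR is absent, so *lomQ* is not transcribed.
So LomQ is not produced.
Indole is absent, so VorR is inactive.
With no repressor bound, *haxF* is transcribed.
So HaxF is produced and active.
With repressor HaxF bound, *temS* is not transcribed.
So TemS is not produced.
Itaconate is absent, so KosZ is active.
Turanose is absent, so KulH is inactive.
With no repressor bound, *torF* is transcribed.
So TorF is produced and active.
With repressor KosZ bound, *ulmR* is not transcribed.
So UlmR is not produced.
Required activator VelS is absent, so *sibV* is not transcribed.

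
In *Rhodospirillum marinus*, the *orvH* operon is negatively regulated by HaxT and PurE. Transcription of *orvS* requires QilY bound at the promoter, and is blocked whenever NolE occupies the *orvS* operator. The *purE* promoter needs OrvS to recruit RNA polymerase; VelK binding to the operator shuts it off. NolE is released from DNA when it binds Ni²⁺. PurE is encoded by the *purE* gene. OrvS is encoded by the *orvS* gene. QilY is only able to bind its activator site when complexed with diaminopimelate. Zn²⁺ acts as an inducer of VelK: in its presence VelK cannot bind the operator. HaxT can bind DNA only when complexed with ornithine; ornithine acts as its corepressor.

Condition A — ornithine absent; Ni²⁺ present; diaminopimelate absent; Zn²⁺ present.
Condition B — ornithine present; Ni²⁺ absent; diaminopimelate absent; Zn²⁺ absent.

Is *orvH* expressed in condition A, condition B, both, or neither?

Condition A:
Ornithine is absent, so HaxT is inactive.
Ni²⁺ is present, so NolE is inactive.
Diaminopimelate is absent, so QilY is inactive.
Required activator QilY is absent, so *orvS* is not transcribed.
So OrvS is not produced.
Zn²⁺ is present, so VelK is inactive.
Required activator OrvS is absent, so *purE* is not transcribed.
So PurE is not produced.
With no repressor bound, *orvH* is transcribed.
→ *orvH* is ON in A.
Condition B:
Ornithine is present, so HaxT is active.
Ni²⁺ is absent, so NolE is active.
Diaminopimelate is absent, so QilY is inactive.
With repressor NolE bound, *orvS* is not transcribed.
So OrvS is not produced.
Zn²⁺ is absent, so VelK is active.
With repressor VelK bound, *purE* is not transcribed.
So PurE is not produced.
With repressor HaxT bound, *orvH* is not transcribed.
→ *orvH* is OFF in B.

A only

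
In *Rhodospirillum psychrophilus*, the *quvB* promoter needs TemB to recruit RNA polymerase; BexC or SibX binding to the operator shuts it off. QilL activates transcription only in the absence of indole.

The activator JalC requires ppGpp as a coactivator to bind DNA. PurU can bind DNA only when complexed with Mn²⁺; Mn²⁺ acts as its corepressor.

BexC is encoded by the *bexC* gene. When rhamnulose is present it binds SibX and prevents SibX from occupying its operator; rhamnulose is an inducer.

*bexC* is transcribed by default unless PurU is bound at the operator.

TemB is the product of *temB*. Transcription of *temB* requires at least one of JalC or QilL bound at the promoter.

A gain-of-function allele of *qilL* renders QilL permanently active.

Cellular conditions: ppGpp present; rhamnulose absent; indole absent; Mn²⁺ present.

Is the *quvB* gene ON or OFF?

OFF

ppGpp is present, so JalC is active.
QilL is constitutively active in this strain.
Activator JalC is present, so *temB* is transcribed.
So TemB is produced and active.
Mn²⁺ is present, so PurU is active.
With repressor PurU bound, *bexC* is not transcribed.
So BexC is not produced.
Rhamnulose is absent, so SibX is active.
With repressor SibX bound, *quvB* is not transcribed.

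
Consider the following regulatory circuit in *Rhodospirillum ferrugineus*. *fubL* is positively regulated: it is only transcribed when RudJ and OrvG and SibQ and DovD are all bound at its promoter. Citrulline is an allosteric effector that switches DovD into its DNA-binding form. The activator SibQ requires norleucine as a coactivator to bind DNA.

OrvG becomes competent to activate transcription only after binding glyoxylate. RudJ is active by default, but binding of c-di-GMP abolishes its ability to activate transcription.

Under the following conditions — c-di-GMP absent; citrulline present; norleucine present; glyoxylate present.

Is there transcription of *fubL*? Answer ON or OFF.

ON

c-di-GMP is absent, so RudJ is active.
Glyoxylate is present, so OrvG is active.
Norleucine is present, so SibQ is active.
Citrulline is present, so DovD is active.
No repressor is bound and RudJ and OrvG and SibQ and DovD are active, so *fubL* is transcribed.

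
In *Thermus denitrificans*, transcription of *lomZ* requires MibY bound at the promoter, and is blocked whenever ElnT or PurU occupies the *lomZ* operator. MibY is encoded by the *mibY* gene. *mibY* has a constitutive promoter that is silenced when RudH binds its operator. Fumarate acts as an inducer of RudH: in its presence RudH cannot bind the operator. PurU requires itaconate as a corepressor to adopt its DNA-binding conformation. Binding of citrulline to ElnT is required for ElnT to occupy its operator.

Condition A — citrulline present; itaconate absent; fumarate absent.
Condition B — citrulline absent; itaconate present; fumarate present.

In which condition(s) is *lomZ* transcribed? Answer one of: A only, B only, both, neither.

Condition A:
Citrulline is present, so ElnT is active.
Itaconate is absent, so PurU is inactive.
Fumarate is absent, so RudH is active.
With repressor RudH bound, *mibY* is not transcribed.
So MibY is not produced.
With repressor ElnT bound, *lomZ* is not transcribed.
→ *lomZ* is OFF in A.
Condition B:
Citrulline is absent, so ElnT is inactive.
Itaconate is present, so PurU is active.
Fumarate is present, so RudH is inactive.
With no repressor bound, *mibY* is transcribed.
So MibY is produced and active.
With repressor PurU bound, *lomZ* is not transcribed.
→ *lomZ* is OFF in B.

neither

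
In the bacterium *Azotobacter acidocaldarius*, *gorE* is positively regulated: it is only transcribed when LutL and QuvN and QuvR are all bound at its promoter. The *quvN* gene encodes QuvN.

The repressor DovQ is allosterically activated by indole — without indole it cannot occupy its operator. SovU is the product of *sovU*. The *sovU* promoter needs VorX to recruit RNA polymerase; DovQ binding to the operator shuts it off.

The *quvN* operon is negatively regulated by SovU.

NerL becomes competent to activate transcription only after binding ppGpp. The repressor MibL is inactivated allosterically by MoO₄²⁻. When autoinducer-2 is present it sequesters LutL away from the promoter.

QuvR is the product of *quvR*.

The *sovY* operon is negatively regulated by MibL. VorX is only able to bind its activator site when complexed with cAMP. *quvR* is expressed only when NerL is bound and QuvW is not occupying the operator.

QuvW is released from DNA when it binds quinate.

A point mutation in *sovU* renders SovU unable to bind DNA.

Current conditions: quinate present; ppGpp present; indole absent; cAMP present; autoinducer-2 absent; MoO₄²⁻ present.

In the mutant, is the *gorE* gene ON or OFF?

ON

Autoinducer-2 is absent, so LutL is active.
SovU is non-functional in this strain, so it has no effect.
With no repressor bound, *quvN* is transcribed.
So QuvN is produced and active.
ppGpp is present, so NerL is active.
Quinate is present, so QuvW is inactive.
No repressor is bound and NerL is active, so *quvR* is transcribed.
So QuvR is produced and active.
No repressor is bound and LutL and QuvN and QuvR are active, so *gorE* is transcribed.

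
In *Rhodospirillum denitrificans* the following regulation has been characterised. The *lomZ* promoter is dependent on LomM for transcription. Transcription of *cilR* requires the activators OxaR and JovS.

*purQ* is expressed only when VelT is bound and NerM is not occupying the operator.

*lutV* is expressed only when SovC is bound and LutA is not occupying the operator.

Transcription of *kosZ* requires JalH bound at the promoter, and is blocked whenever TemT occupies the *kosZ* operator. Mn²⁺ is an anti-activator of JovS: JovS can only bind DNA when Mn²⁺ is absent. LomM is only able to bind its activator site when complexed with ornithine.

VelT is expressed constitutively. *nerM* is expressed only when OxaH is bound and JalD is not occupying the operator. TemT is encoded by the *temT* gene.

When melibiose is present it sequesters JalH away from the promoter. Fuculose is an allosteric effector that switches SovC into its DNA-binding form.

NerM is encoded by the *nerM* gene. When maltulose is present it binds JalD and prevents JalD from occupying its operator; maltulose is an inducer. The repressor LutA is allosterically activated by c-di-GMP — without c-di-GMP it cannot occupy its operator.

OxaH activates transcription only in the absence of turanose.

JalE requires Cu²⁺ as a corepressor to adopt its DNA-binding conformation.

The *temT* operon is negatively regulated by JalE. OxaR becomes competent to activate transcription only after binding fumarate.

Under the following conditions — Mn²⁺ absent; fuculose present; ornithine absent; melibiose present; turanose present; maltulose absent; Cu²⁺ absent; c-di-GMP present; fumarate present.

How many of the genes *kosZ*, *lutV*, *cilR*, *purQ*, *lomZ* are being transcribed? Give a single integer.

2

Melibiose is present, so JalH is inactive.
Cu²⁺ is absent, so JalE is inactive.
With no repressor bound, *temT* is transcribed.
So TemT is produced and active.
With repressor TemT bound, *kosZ* is not transcribed.
→ *kosZ* is OFF.
c-di-GMP is present, so LutA is active.
Fuculose is present, so SovC is active.
With repressor LutA bound, *lutV* is not transcribed.
→ *lutV* is OFF.
Fumarate is present, so OxaR is active.
Mn²⁺ is absent, so JovS is active.
No repressor is bound and OxaR and JovS are active, so *cilR* is transcribed.
→ *cilR* is ON.
Maltulose is absent, so JalD is active.
Turanose is present, so OxaH is inactive.
With repressor JalD bound, *nerM* is not transcribed.
So NerM is not produced.
VelT is produced constitutively and is active.
No repressor is bound and VelT is active, so *purQ* is transcribed.
→ *purQ* is ON.
Ornithine is absent, so LomM is inactive.
Required activator LomM is absent, so *lomZ* is not transcribed.
→ *lomZ* is OFF.
2 of the 5 genes are transcribed.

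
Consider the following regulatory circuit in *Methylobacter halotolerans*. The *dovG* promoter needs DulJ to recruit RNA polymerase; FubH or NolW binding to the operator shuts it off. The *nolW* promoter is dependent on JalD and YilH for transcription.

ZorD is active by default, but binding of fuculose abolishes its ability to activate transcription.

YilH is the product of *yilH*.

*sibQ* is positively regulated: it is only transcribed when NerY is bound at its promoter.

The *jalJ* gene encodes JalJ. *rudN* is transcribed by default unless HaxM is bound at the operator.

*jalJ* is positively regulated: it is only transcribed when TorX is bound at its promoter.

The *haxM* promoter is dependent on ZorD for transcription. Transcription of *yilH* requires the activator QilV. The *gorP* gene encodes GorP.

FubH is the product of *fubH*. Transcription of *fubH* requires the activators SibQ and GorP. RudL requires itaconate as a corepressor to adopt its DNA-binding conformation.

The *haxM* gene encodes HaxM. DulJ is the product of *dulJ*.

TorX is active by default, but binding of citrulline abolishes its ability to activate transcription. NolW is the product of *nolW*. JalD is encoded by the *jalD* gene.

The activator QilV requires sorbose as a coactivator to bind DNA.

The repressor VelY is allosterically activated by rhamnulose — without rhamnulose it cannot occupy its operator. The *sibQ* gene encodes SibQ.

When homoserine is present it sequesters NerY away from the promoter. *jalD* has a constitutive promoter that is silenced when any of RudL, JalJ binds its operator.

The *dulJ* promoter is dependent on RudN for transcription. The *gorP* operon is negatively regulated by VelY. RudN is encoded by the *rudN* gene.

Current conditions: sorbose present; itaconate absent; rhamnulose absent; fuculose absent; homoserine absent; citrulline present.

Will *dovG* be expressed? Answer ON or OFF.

Homoserine is absent, so NerY is active.
No repressor is bound and NerY is active, so *sibQ* is transcribed.
So SibQ is produced and active.
Rhamnulose is absent, so VelY is inactive.
With no repressor bound, *gorP* is transcribed.
So GorP is produced and active.
No repressor is bound and SibQ and GorP are active, so *fubH* is transcribed.
So FubH is produced and active.
Fuculose is absent, so ZorD is active.
No repressor is bound and ZorD is active, so *haxM* is transcribed.
So HaxM is produced and active.
With repressor HaxM bound, *rudN* is not transcribed.
So RudN is not produced.
Required activator RudN is absent, so *dulJ* is not transcribed.
So DulJ is not produced.
Itaconate is absent, so RudL is inactive.
Citrulline is present, so TorX is inactive.
Required activator TorX is absent, so *jalJ* is not transcribed.
So JalJ is not produced.
With no repressor bound, *jalD* is transcribed.
So JalD is produced and active.
Sorbose is present, so QilV is active.
No repressor is bound and QilV is active, so *yilH* is transcribed.
So YilH is produced and active.
No repressor is bound and JalD and YilH are active, so *nolW* is transcribed.
So NolW is produced and active.
With repressor FubH bound, *dovG* is not transcribed.

OFF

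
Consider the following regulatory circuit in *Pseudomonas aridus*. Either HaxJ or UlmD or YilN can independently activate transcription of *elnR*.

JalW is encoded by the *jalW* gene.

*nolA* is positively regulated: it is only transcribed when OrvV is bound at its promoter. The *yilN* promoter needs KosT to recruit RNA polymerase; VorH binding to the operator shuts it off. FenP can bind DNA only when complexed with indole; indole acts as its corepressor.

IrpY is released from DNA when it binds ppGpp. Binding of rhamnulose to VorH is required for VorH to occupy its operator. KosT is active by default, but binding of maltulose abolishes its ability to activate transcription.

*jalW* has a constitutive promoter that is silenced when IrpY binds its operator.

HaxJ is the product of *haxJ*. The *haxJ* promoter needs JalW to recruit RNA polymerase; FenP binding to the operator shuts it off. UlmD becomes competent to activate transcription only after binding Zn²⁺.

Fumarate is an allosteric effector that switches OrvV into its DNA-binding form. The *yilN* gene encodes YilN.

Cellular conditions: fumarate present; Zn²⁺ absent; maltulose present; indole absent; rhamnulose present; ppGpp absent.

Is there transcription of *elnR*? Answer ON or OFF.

OFF

ppGpp is absent, so IrpY is active.
With repressor IrpY bound, *jalW* is not transcribed.
So JalW is not produced.
Indole is absent, so FenP is inactive.
Required activator JalW is absent, so *haxJ* is not transcribed.
So HaxJ is not produced.
Zn²⁺ is absent, so UlmD is inactive.
Maltulose is present, so KosT is inactive.
Rhamnulose is present, so VorH is active.
With repressor VorH bound, *yilN* is not transcribed.
So YilN is not produced.
No activator is available at the *elnR* promoter, so *elnR* is not transcribed.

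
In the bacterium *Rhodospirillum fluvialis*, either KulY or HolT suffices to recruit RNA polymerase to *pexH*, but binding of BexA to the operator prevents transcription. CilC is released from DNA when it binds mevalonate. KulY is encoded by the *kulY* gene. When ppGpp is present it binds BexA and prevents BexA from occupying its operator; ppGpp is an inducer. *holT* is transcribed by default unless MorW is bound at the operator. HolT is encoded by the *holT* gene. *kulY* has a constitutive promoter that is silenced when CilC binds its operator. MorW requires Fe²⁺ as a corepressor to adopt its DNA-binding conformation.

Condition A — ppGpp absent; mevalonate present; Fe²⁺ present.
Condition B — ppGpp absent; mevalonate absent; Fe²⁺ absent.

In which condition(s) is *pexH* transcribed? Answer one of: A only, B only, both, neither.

Condition A:
ppGpp is absent, so BexA is active.
Mevalonate is present, so CilC is inactive.
With no repressor bound, *kulY* is transcribed.
So KulY is produced and active.
Fe²⁺ is present, so MorW is active.
With repressor MorW bound, *holT* is not transcribed.
So HolT is not produced.
With repressor BexA bound, *pexH* is not transcribed.
→ *pexH* is OFF in A.
Condition B:
ppGpp is absent, so BexA is active.
Mevalonate is absent, so CilC is active.
With repressor CilC bound, *kulY* is not transcribed.
So KulY is not produced.
Fe²⁺ is absent, so MorW is inactive.
With no repressor bound, *holT* is transcribed.
So HolT is produced and active.
With repressor BexA bound, *pexH* is not transcribed.
→ *pexH* is OFF in B.

neither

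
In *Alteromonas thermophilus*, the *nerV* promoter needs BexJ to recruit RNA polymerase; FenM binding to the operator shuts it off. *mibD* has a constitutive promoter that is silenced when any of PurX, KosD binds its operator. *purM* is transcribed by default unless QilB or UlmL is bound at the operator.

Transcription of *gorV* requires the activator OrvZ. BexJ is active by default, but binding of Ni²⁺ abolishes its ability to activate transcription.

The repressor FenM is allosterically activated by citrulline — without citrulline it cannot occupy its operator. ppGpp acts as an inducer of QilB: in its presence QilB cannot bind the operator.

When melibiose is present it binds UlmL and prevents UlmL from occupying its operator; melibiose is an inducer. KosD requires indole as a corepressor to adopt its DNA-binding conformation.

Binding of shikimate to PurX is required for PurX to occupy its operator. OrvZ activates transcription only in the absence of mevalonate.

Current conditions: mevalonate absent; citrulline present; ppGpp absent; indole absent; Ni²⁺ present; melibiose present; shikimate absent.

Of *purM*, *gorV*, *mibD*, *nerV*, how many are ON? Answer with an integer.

ppGpp is absent, so QilB is active.
Melibiose is present, so UlmL is inactive.
With repressor QilB bound, *purM* is not transcribed.
→ *purM* is OFF.
Mevalonate is absent, so OrvZ is active.
No repressor is bound and OrvZ is active, so *gorV* is transcribed.
→ *gorV* is ON.
Shikimate is absent, so PurX is inactive.
Indole is absent, so KosD is inactive.
With no repressor bound, *mibD* is transcribed.
→ *mibD* is ON.
Citrulline is present, so FenM is active.
Ni²⁺ is present, so BexJ is inactive.
With repressor FenM bound, *nerV* is not transcribed.
→ *nerV* is OFF.
2 of the 4 genes are transcribed.

2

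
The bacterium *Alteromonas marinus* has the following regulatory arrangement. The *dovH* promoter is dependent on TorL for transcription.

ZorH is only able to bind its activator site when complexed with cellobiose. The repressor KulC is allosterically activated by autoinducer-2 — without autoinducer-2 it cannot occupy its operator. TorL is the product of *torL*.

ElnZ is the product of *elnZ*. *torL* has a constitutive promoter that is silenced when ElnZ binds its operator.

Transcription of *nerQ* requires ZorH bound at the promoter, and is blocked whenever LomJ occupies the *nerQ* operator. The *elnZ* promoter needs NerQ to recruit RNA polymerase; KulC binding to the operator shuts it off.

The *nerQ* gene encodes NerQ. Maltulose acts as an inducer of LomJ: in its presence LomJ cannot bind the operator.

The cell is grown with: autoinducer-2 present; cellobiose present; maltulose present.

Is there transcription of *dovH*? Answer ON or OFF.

Cellobiose is present, so ZorH is active.
Maltulose is present, so LomJ is inactive.
No repressor is bound and ZorH is active, so *nerQ* is transcribed.
So NerQ is produced and active.
Autoinducer-2 is present, so KulC is active.
With repressor KulC bound, *elnZ* is not transcribed.
So ElnZ is not produced.
With no repressor bound, *torL* is transcribed.
So TorL is produced and active.
No repressor is bound and TorL is active, so *dovH* is transcribed.

ON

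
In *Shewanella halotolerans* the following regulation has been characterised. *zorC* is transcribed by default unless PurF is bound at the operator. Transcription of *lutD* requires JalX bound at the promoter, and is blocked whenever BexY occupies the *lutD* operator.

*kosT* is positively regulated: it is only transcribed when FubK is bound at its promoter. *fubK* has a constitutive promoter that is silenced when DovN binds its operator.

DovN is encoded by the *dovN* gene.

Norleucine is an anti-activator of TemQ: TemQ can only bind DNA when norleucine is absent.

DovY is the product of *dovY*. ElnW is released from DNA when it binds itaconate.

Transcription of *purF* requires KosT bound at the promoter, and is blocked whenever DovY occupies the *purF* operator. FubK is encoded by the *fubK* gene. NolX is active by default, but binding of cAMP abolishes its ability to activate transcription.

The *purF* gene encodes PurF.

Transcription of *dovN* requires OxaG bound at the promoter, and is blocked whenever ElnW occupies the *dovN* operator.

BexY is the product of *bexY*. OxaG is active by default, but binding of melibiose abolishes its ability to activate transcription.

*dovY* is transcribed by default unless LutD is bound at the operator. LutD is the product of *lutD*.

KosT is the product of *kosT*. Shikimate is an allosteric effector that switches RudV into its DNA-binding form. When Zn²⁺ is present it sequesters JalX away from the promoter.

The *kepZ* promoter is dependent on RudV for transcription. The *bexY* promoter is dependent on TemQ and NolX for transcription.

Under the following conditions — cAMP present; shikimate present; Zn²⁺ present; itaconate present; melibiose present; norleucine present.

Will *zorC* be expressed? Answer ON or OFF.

ON

Norleucine is present, so TemQ is inactive.
cAMP is present, so NolX is inactive.
Required activator TemQ is absent, so *bexY* is not transcribed.
So BexY is not produced.
Zn²⁺ is present, so JalX is inactive.
Required activator JalX is absent, so *lutD* is not transcribed.
So LutD is not produced.
With no repressor bound, *dovY* is transcribed.
So DovY is produced and active.
Itaconate is present, so ElnW is inactive.
Melibiose is present, so OxaG is inactive.
Required activator OxaG is absent, so *dovN* is not transcribed.
So DovN is not produced.
With no repressor bound, *fubK* is transcribed.
So FubK is produced and active.
No repressor is bound and FubK is active, so *kosT* is transcribed.
So KosT is produced and active.
With repressor DovY bound, *purF* is not transcribed.
So PurF is not produced.
With no repressor bound, *zorC* is transcribed.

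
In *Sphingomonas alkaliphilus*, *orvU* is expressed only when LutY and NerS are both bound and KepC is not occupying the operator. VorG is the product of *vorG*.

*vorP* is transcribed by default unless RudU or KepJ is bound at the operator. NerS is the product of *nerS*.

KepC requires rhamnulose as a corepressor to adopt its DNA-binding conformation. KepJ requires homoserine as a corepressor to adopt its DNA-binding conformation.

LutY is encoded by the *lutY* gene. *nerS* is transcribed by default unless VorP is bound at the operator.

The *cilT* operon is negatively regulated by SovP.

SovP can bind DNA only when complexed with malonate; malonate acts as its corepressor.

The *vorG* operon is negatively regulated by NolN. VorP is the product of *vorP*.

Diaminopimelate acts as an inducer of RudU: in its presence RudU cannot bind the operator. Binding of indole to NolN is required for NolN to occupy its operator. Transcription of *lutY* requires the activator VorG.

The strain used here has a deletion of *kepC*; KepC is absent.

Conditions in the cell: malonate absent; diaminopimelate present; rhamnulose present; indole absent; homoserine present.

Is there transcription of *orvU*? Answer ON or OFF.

Indole is absent, so NolN is inactive.
With no repressor bound, *vorG* is transcribed.
So VorG is produced and active.
No repressor is bound and VorG is active, so *lutY* is transcribed.
So LutY is produced and active.
Diaminopimelate is present, so RudU is inactive.
Homoserine is present, so KepJ is active.
With repressor KepJ bound, *vorP* is not transcribed.
So VorP is not produced.
With no repressor bound, *nerS* is transcribed.
So NerS is produced and active.
KepC is non-functional in this strain, so it has no effect.
No repressor is bound and LutY and NerS are active, so *orvU* is transcribed.

ON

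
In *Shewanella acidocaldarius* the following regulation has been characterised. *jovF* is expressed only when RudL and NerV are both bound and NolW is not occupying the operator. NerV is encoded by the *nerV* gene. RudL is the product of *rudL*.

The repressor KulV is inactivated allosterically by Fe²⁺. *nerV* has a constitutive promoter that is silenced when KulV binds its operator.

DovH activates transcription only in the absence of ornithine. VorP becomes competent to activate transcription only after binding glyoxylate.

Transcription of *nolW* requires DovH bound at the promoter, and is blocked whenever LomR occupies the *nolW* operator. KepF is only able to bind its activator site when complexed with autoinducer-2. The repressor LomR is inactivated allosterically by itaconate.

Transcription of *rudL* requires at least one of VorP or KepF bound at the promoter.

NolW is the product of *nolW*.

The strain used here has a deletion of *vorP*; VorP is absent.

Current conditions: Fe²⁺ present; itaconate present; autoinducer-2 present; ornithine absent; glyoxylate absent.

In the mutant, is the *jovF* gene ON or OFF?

VorP is non-functional in this strain, so it has no effect.
Autoinducer-2 is present, so KepF is active.
Activator KepF is present, so *rudL* is transcribed.
So RudL is produced and active.
Fe²⁺ is present, so KulV is inactive.
With no repressor bound, *nerV* is transcribed.
So NerV is produced and active.
Ornithine is absent, so DovH is active.
Itaconate is present, so LomR is inactive.
No repressor is bound and DovH is active, so *nolW* is transcribed.
So NolW is produced and active.
With repressor NolW bound, *jovF* is not transcribed.

OFF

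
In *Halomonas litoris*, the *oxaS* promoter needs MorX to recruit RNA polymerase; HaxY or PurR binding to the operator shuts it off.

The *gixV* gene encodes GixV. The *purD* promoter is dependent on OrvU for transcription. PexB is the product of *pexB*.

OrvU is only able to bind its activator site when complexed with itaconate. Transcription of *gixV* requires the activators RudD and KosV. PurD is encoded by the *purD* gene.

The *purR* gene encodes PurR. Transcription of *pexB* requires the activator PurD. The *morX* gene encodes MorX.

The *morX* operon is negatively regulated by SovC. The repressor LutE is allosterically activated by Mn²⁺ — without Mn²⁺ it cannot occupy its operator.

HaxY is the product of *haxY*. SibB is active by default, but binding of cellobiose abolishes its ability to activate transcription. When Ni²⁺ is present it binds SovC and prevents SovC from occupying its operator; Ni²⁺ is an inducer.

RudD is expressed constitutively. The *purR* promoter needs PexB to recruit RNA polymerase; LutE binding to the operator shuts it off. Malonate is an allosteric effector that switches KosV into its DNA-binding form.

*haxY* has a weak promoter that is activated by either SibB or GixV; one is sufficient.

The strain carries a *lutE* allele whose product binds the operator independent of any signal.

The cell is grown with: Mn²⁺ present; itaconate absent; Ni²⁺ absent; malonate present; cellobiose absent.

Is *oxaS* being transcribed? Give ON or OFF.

Ni²⁺ is absent, so SovC is active.
With repressor SovC bound, *morX* is not transcribed.
So MorX is not produced.
Cellobiose is absent, so SibB is active.
RudD is produced constitutively and is active.
Malonate is present, so KosV is active.
No repressor is bound and RudD and KosV are active, so *gixV* is transcribed.
So GixV is produced and active.
Activator SibB is present, so *haxY* is transcribed.
So HaxY is produced and active.
Itaconate is absent, so OrvU is inactive.
Required activator OrvU is absent, so *purD* is not transcribed.
So PurD is not produced.
Required activator PurD is absent, so *pexB* is not transcribed.
So PexB is not produced.
LutE is constitutively active in this strain.
With repressor LutE bound, *purR* is not transcribed.
So PurR is not produced.
With repressor HaxY bound, *oxaS* is not transcribed.

OFF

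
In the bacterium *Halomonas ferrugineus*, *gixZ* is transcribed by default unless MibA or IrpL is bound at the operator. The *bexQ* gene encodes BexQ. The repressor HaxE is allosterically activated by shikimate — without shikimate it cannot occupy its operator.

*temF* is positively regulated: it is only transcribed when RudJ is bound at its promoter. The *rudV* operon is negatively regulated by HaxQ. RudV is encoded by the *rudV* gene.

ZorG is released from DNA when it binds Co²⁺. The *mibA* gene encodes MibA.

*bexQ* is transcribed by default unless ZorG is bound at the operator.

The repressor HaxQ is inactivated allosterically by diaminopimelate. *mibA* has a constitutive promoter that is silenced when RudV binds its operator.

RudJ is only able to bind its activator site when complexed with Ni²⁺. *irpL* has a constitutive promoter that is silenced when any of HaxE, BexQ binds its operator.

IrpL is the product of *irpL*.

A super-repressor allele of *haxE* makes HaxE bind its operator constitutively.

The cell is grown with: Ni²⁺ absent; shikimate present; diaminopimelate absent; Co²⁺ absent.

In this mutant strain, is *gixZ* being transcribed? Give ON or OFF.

OFF

Diaminopimelate is absent, so HaxQ is active.
With repressor HaxQ bound, *rudV* is not transcribed.
So RudV is not produced.
With no repressor bound, *mibA* is transcribed.
So MibA is produced and active.
HaxE is constitutively active in this strain.
Co²⁺ is absent, so ZorG is active.
With repressor ZorG bound, *bexQ* is not transcribed.
So BexQ is not produced.
With repressor HaxE bound, *irpL* is not transcribed.
So IrpL is not produced.
With repressor MibA bound, *gixZ* is not transcribed.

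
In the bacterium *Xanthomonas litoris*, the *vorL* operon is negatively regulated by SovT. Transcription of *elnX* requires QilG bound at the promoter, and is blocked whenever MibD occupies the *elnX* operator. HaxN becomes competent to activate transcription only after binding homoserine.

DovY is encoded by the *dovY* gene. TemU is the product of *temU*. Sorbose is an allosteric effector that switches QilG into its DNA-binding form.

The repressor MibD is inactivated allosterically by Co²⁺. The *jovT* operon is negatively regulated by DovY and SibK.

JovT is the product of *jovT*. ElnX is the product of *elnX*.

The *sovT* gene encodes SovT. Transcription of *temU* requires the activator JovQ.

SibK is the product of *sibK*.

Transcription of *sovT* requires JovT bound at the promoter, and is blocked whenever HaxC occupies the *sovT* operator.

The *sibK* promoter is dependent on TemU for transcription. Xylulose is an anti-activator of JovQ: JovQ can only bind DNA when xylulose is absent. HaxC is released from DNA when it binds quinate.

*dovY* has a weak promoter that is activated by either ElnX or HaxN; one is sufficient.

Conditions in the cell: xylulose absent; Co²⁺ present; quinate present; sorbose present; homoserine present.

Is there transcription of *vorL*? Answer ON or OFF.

ON

Sorbose is present, so QilG is active.
Co²⁺ is present, so MibD is inactive.
No repressor is bound and QilG is active, so *elnX* is transcribed.
So ElnX is produced and active.
Homoserine is present, so HaxN is active.
Activator ElnX is present, so *dovY* is transcribed.
So DovY is produced and active.
Xylulose is absent, so JovQ is active.
No repressor is bound and JovQ is active, so *temU* is transcribed.
So TemU is produced and active.
No repressor is bound and TemU is active, so *sibK* is transcribed.
So SibK is produced and active.
With repressor DovY bound, *jovT* is not transcribed.
So JovT is not produced.
Quinate is present, so HaxC is inactive.
Required activator JovT is absent, so *sovT* is not transcribed.
So SovT is not produced.
With no repressor bound, *vorL* is transcribed.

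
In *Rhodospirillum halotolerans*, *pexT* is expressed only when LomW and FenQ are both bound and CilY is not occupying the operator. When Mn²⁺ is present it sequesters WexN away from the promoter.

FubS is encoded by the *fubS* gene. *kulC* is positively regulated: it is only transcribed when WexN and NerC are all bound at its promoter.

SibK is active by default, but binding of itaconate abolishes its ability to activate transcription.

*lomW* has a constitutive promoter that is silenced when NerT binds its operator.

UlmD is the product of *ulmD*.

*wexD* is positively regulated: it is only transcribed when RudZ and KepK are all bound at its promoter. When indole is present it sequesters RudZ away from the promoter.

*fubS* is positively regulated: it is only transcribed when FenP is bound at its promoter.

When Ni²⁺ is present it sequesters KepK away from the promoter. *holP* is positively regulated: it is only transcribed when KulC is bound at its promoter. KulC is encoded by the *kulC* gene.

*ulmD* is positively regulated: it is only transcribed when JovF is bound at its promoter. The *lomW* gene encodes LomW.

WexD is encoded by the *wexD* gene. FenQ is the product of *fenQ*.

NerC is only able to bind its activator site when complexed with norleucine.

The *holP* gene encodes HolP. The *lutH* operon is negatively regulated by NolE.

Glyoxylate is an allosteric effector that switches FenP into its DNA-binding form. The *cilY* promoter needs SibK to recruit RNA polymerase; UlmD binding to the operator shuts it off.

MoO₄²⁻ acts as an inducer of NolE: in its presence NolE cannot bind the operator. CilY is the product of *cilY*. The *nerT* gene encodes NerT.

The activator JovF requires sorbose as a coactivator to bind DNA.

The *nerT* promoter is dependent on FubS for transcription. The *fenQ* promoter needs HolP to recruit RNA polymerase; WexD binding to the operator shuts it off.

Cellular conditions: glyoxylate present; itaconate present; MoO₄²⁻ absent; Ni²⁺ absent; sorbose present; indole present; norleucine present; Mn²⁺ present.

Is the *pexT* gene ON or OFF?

Glyoxylate is present, so FenP is active.
No repressor is bound and FenP is active, so *fubS* is transcribed.
So FubS is produced and active.
No repressor is bound and FubS is active, so *nerT* is transcribed.
So NerT is produced and active.
With repressor NerT bound, *lomW* is not transcribed.
So LomW is not produced.
Sorbose is present, so JovF is active.
No repressor is bound and JovF is active, so *ulmD* is transcribed.
So UlmD is produced and active.
Itaconate is present, so SibK is inactive.
With repressor UlmD bound, *cilY* is not transcribed.
So CilY is not produced.
Mn²⁺ is present, so WexN is inactive.
Norleucine is present, so NerC is active.
Required activator WexN is absent, so *kulC* is not transcribed.
So KulC is not produced.
Required activator KulC is absent, so *holP* is not transcribed.
So HolP is not produced.
Indole is present, so RudZ is inactive.
Ni²⁺ is absent, so KepK is active.
Required activator RudZ is absent, so *wexD* is not transcribed.
So WexD is not produced.
Required activator HolP is absent, so *fenQ* is not transcribed.
So FenQ is not produced.
Required activator LomW is absent, so *pexT* is not transcribed.

OFF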